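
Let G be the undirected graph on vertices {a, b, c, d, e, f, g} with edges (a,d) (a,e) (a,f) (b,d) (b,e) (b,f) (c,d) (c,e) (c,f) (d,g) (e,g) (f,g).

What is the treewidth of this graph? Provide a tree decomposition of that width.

The largest bag has 4 vertices, giving width 3; this decomposition certifies tw(G) ≤ 3. For the lower bound: the 4 vertex sets {c,d}, {e,g}, {f}, {b} are disjoint, each induces a connected subgraph, and every pair is joined by at least one edge of G. Contracting each set to a single vertex therefore yields K_{4} as a minor, and since treewidth is minor-monotone, tw(G) ≥ tw(K_{4}) = 3. Therefore the treewidth is 3.

Treewidth 3.
One such decomposition:
Bags: B1 = {c, d, e, f}  B2 = {d, e, f, g}  B3 = {b, d, e, f}  B4 = {a, d, e, f}
Tree: B1–B2, B2–B3, B3–B4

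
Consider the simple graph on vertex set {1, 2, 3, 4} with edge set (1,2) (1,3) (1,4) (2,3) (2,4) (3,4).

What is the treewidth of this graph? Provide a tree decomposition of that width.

A single bag containing all 4 vertices is trivially a valid decomposition of width 3. On the other hand G contains the 4-clique {1, 2, 3, 4}. A clique must lie in a single bag of any decomposition, so no decomposition can have width below 3. Combining the bounds, tw(G) = 3.

Treewidth 3.
One optimal decomposition is:
Bags: B1 = {1, 2, 3, 4}
Tree: (single bag)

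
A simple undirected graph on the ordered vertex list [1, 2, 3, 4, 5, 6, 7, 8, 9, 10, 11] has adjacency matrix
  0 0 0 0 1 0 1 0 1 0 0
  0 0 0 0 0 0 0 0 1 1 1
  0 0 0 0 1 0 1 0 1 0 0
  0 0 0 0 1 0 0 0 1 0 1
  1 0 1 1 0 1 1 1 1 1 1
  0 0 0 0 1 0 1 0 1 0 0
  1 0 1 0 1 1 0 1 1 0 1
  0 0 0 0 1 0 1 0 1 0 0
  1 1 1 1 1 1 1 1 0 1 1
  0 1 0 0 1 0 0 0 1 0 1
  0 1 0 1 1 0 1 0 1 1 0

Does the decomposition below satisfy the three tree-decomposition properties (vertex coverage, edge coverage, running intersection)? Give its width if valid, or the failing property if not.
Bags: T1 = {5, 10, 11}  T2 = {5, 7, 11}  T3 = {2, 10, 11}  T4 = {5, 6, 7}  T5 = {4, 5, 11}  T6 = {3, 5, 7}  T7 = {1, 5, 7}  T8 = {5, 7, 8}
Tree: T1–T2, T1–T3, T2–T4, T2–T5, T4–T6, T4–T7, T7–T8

A tree decomposition must satisfy three properties: every vertex lies in some bag; for every edge, both endpoints lie together in some bag; and for every vertex, the bags containing it form a connected subtree. Here vertex 9 appears in no bag, so the decomposition is invalid.

No — vertex 9 appears in no bag.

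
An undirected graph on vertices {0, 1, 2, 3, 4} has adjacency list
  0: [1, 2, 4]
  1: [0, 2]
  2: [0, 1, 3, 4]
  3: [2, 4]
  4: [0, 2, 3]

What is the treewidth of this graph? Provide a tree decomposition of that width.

Every bag has size at most 3, so the width is 3 − 1 = 2 and tw(G) ≤ 2. On the other hand G contains the 3-clique {0, 1, 2}. A clique must lie in a single bag of any decomposition, so no decomposition can have width below 2. The upper and lower bounds meet at 2, so that is the treewidth.

Treewidth 2.
One optimal decomposition is:
Bags: B1 = {2, 3, 4}  B2 = {0, 2, 4}  B3 = {0, 1, 2}
Tree: B1–B2, B2–B3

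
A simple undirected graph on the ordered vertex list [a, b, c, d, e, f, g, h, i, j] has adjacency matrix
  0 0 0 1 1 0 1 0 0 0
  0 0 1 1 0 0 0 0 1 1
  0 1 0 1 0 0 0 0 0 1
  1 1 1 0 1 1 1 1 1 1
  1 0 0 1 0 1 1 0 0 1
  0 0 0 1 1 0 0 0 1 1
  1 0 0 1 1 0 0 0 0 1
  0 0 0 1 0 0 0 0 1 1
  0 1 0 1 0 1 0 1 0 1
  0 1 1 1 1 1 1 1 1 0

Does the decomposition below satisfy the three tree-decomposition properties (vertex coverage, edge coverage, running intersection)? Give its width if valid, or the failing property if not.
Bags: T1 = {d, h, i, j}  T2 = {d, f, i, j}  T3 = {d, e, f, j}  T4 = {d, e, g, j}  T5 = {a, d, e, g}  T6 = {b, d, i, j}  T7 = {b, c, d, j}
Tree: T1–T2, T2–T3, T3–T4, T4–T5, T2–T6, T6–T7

Vertex coverage: the bags together contain {a, b, c, d, e, f, g, h, i, j}, the full vertex set. Edge coverage: each edge of G has both endpoints in at least one bag. Running intersection: for every vertex, the bags containing it form a connected subtree. All three properties hold, so this is a valid tree decomposition of width max|bag| − 1 = 3, and hence tw(G) ≤ 3.

Yes; width 3.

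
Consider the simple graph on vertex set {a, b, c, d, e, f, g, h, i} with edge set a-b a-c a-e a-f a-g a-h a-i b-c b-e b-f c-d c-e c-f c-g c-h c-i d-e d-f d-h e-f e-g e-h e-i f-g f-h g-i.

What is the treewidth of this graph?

A width-4 tree decomposition is:
Bags: B1 = {a, b, c, e, f}  B2 = {a, c, e, f, h}  B3 = {a, c, e, f, g}  B4 = {c, d, e, f, h}  B5 = {a, c, e, g, i}
Tree: B1–B2, B2–B3, B2–B4, B3–B5
The largest bag has 5 vertices, giving width 4; this decomposition certifies tw(G) ≤ 4. On the other hand G contains the 5-clique {c, d, e, f, h}. A clique must lie in a single bag of any decomposition, so no decomposition can have width below 4. Therefore the treewidth is 4.

4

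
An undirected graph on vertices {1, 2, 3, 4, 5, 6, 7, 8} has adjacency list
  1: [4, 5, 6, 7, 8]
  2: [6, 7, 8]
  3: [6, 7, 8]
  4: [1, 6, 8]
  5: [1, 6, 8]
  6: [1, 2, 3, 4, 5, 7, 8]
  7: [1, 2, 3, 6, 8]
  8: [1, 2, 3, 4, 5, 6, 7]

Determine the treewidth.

3

A width-3 tree decomposition is:
Bags: B1 = {2, 6, 7, 8}  B2 = {1, 6, 7, 8}  B3 = {1, 5, 6, 8}  B4 = {1, 4, 6, 8}  B5 = {3, 6, 7, 8}
Tree: B1–B2, B2–B3, B2–B4, B1–B5
The largest bag has 4 vertices, giving width 3; this decomposition certifies tw(G) ≤ 3. Conversely, {1, 4, 6, 8} is a clique of size 4, and the vertices of any clique must share a bag in every tree decomposition; so some bag has ≥ 4 vertices and tw(G) ≥ 3. Therefore the treewidth is 3.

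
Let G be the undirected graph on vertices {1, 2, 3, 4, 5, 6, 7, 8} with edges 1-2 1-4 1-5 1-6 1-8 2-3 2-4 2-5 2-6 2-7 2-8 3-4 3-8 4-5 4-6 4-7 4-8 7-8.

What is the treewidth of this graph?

3

A width-3 tree decomposition is:
Bags: B1 = {1, 2, 4, 8}  B2 = {1, 2, 4, 5}  B3 = {2, 3, 4, 8}  B4 = {2, 4, 7, 8}  B5 = {1, 2, 4, 6}
Tree: B1–B2, B1–B3, B1–B4, B1–B5
The largest bag has 4 vertices, giving width 3; this decomposition certifies tw(G) ≤ 3. On the other hand G contains the 4-clique {1, 2, 4, 8}. A clique must lie in a single bag of any decomposition, so no decomposition can have width below 3. Combining the bounds, tw(G) = 3.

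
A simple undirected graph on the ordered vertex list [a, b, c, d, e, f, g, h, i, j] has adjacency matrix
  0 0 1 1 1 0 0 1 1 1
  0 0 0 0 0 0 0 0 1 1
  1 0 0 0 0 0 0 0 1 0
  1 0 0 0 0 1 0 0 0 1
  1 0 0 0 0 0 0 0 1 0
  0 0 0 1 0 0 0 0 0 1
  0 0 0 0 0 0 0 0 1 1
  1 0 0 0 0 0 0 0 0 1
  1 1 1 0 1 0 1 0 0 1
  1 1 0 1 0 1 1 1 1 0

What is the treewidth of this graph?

2

A width-2 tree decomposition is:
Bags: B1 = {a, d, j}  B2 = {a, i, j}  B3 = {b, i, j}  B4 = {a, e, i}  B5 = {a, c, i}  B6 = {g, i, j}  B7 = {a, h, j}  B8 = {d, f, j}
Tree: B1–B2, B2–B3, B2–B4, B4–B5, B3–B6, B2–B7, B1–B8
The largest bag has 3 vertices, giving width 2; this decomposition certifies tw(G) ≤ 2. Conversely, {d, f, j} is a clique of size 3, and the vertices of any clique must share a bag in every tree decomposition; so some bag has ≥ 3 vertices and tw(G) ≥ 2. The upper and lower bounds meet at 2, so that is the treewidth.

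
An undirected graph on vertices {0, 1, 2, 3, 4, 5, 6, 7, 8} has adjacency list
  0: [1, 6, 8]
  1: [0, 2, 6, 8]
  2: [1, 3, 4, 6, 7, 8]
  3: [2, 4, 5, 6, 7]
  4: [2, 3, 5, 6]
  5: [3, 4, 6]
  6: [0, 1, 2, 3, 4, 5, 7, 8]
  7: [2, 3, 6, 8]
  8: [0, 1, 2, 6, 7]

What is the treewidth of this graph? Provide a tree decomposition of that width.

Every bag has size at most 4, so the width is 4 − 1 = 3 and tw(G) ≤ 3. On the other hand G contains the 4-clique {0, 1, 6, 8}. A clique must lie in a single bag of any decomposition, so no decomposition can have width below 3. Combining the bounds, tw(G) = 3.

Treewidth 3.
Bags: B1 = {2, 3, 6, 7}  B2 = {2, 3, 4, 6}  B3 = {2, 6, 7, 8}  B4 = {3, 4, 5, 6}  B5 = {1, 2, 6, 8}  B6 = {0, 1, 6, 8}
Tree: B1–B2, B1–B3, B2–B4, B3–B5, B5–B6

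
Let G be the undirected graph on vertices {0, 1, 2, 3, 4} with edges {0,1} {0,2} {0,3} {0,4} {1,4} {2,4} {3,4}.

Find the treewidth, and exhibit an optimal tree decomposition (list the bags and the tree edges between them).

Treewidth 2.
One optimal decomposition is:
Bags: B1 = {0, 3, 4}  B2 = {0, 1, 4}  B3 = {0, 2, 4}
Tree: B1–B2, B2–B3

Each bag holds 3 vertices, so the decomposition has width 2, which upper-bounds the treewidth. For the lower bound, the 3 vertices {0, 1, 4} are pairwise adjacent, and any tree decomposition puts a clique entirely inside one bag — forcing width ≥ 2. Therefore the treewidth is 2.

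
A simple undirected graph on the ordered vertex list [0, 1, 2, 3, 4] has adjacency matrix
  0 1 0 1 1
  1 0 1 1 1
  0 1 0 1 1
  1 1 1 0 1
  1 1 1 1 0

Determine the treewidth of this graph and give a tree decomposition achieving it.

The largest bag has 4 vertices, giving width 3; this decomposition certifies tw(G) ≤ 3. For the lower bound, the 4 vertices {0, 1, 3, 4} are pairwise adjacent, and any tree decomposition puts a clique entirely inside one bag — forcing width ≥ 3. Hence tw(G) = 3 exactly.

Treewidth 3.
One optimal decomposition is:
Bags: B1 = {0, 1, 3, 4}  B2 = {1, 2, 3, 4}
Tree: B1–B2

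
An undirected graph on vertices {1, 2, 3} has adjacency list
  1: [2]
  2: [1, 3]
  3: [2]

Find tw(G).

A width-1 tree decomposition is:
Bags: B1 = {1, 2}  B2 = {2, 3}
Tree: B1–B2
Each bag holds 2 vertices, so the decomposition has width 1, which upper-bounds the treewidth. G has an edge, so its treewidth is at least 1. Hence tw(G) = 1 exactly.

1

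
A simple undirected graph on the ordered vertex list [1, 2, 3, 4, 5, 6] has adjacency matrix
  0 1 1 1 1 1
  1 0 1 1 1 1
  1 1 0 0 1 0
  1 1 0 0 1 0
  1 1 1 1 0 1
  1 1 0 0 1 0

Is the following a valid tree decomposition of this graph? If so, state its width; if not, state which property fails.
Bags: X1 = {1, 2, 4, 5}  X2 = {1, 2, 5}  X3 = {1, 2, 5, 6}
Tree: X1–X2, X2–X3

A tree decomposition must satisfy three properties: every vertex lies in some bag; for every edge, both endpoints lie together in some bag; and for every vertex, the bags containing it form a connected subtree. Here vertex 3 appears in no bag, so the decomposition is invalid.

No — vertex 3 appears in no bag.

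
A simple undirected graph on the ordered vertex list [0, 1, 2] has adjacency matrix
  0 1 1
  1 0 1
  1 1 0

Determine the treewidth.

2

A width-2 tree decomposition is:
Bags: B1 = {0, 1, 2}
Tree: (single bag)
A single bag containing all 3 vertices is trivially a valid decomposition of width 2. On the other hand G contains the 3-clique {0, 1, 2}. A clique must lie in a single bag of any decomposition, so no decomposition can have width below 2. The upper and lower bounds meet at 2, so that is the treewidth.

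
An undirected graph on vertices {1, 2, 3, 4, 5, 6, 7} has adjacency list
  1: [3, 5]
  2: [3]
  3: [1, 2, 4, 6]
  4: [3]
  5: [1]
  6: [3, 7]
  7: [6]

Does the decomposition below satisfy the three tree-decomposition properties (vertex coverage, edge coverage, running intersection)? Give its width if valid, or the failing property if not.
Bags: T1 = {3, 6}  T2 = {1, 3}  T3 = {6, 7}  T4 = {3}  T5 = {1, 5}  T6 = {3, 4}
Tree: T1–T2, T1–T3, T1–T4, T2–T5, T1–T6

No — vertex 2 appears in no bag.

A tree decomposition must satisfy three properties: every vertex lies in some bag; for every edge, both endpoints lie together in some bag; and for every vertex, the bags containing it form a connected subtree. Here vertex 2 appears in no bag, so the decomposition is invalid.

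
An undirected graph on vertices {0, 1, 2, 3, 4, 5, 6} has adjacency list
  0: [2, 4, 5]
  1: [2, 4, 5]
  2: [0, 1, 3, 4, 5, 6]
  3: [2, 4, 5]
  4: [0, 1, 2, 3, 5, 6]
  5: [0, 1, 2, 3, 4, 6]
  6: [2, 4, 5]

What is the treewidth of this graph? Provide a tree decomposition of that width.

Treewidth 3.
One such decomposition:
Bags: B1 = {0, 2, 4, 5}  B2 = {1, 2, 4, 5}  B3 = {2, 4, 5, 6}  B4 = {2, 3, 4, 5}
Tree: B1–B2, B2–B3, B1–B4

Each bag holds 4 vertices, so the decomposition has width 3, which upper-bounds the treewidth. For the lower bound, the 4 vertices {0, 2, 4, 5} are pairwise adjacent, and any tree decomposition puts a clique entirely inside one bag — forcing width ≥ 3. Combining the bounds, tw(G) = 3.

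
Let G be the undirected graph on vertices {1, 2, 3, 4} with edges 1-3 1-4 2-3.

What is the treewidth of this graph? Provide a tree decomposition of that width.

Every bag has size at most 2, so the width is 2 − 1 = 1 and tw(G) ≤ 1. Since G has at least one edge (e.g. 2–3), it is not an edgeless graph, so tw(G) ≥ 1. The upper and lower bounds meet at 1, so that is the treewidth.

Treewidth 1.
One such decomposition:
Bags: B1 = {2, 3}  B2 = {1, 3}  B3 = {1, 4}
Tree: B1–B2, B2–B3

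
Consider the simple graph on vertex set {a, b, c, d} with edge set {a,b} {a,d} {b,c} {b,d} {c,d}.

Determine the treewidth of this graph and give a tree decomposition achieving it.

Treewidth 2.
One such decomposition:
Bags: B1 = {b, c, d}  B2 = {a, b, d}
Tree: B1–B2

Each bag holds 3 vertices, so the decomposition has width 2, which upper-bounds the treewidth. Conversely, {b, c, d} is a clique of size 3, and the vertices of any clique must share a bag in every tree decomposition; so some bag has ≥ 3 vertices and tw(G) ≥ 2. Hence tw(G) = 2 exactly.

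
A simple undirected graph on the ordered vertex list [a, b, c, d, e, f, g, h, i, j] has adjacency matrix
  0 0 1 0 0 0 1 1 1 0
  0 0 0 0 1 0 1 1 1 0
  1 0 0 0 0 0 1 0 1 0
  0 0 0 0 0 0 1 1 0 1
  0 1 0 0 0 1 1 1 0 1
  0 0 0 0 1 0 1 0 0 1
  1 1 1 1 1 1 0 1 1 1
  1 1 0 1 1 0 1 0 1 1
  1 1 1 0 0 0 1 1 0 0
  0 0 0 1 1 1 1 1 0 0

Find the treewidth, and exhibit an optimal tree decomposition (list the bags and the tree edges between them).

Each bag holds 4 vertices, so the decomposition has width 3, which upper-bounds the treewidth. On the other hand G contains the 4-clique {d, g, h, j}. A clique must lie in a single bag of any decomposition, so no decomposition can have width below 3. Hence tw(G) = 3 exactly.

Treewidth 3.
One such decomposition:
Bags: B1 = {b, g, h, i}  B2 = {b, e, g, h}  B3 = {e, g, h, j}  B4 = {d, g, h, j}  B5 = {a, g, h, i}  B6 = {e, f, g, j}  B7 = {a, c, g, i}
Tree: B1–B2, B2–B3, B3–B4, B1–B5, B3–B6, B5–B7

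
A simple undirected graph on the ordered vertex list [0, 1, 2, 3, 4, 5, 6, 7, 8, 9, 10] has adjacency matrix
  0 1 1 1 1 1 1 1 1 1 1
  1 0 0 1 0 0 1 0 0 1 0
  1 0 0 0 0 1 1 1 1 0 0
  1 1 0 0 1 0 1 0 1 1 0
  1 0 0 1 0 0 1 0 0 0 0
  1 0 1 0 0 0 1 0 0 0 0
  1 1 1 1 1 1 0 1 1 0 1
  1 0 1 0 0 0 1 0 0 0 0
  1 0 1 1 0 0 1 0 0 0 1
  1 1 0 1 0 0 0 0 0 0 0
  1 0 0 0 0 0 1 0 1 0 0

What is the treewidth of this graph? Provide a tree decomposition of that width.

Treewidth 3.
One such decomposition:
Bags: B1 = {0, 2, 6, 8}  B2 = {0, 3, 6, 8}  B3 = {0, 2, 6, 7}  B4 = {0, 1, 3, 6}  B5 = {0, 6, 8, 10}  B6 = {0, 3, 4, 6}  B7 = {0, 1, 3, 9}  B8 = {0, 2, 5, 6}
Tree: B1–B2, B1–B3, B2–B4, B2–B5, B4–B6, B4–B7, B3–B8

Each bag holds 4 vertices, so the decomposition has width 3, which upper-bounds the treewidth. For the lower bound, the 4 vertices {0, 1, 3, 9} are pairwise adjacent, and any tree decomposition puts a clique entirely inside one bag — forcing width ≥ 3. Combining the bounds, tw(G) = 3.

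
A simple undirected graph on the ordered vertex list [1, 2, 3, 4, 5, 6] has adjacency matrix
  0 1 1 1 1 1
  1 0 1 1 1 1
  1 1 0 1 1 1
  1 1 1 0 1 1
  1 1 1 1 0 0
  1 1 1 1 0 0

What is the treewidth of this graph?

A width-4 tree decomposition is:
Bags: B1 = {1, 2, 3, 4, 5}  B2 = {1, 2, 3, 4, 6}
Tree: B1–B2
Every bag has size at most 5, so the width is 5 − 1 = 4 and tw(G) ≤ 4. Conversely, {1, 2, 3, 4, 5} is a clique of size 5, and the vertices of any clique must share a bag in every tree decomposition; so some bag has ≥ 5 vertices and tw(G) ≥ 4. The upper and lower bounds meet at 4, so that is the treewidth.

4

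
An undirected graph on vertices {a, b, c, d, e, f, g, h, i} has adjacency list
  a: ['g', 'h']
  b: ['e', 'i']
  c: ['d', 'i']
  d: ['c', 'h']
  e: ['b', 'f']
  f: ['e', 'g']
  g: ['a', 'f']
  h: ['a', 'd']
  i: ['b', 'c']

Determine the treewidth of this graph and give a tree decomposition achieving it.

The largest bag has 3 vertices, giving width 2; this decomposition certifies tw(G) ≤ 2. Since h–a–g–f–e–b–i–c–d–h is a cycle in G, G is not acyclic. Forests are exactly the graphs of treewidth ≤ 1, so tw(G) ≥ 2. Combining the bounds, tw(G) = 2.

Treewidth 2.
One optimal decomposition is:
Bags: B1 = {a, g, h}  B2 = {f, g, h}  B3 = {e, f, h}  B4 = {b, e, h}  B5 = {b, h, i}  B6 = {c, h, i}  B7 = {c, d, h}
Tree: B1–B2, B2–B3, B3–B4, B4–B5, B5–B6, B6–B7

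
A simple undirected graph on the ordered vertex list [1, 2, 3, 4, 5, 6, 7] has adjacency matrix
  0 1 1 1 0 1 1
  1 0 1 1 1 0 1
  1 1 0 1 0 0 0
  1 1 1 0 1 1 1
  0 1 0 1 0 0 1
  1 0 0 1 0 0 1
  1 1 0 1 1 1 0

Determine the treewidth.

3

A width-3 tree decomposition is:
Bags: B1 = {1, 2, 3, 4}  B2 = {1, 2, 4, 7}  B3 = {2, 4, 5, 7}  B4 = {1, 4, 6, 7}
Tree: B1–B2, B2–B3, B2–B4
The largest bag has 4 vertices, giving width 3; this decomposition certifies tw(G) ≤ 3. On the other hand G contains the 4-clique {1, 2, 3, 4}. A clique must lie in a single bag of any decomposition, so no decomposition can have width below 3. Combining the bounds, tw(G) = 3.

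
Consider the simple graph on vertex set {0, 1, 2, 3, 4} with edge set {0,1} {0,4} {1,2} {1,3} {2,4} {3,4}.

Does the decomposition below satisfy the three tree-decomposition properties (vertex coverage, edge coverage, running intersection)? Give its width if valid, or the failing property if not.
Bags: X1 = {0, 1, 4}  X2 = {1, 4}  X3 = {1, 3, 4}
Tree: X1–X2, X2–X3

A tree decomposition must satisfy three properties: every vertex lies in some bag; for every edge, both endpoints lie together in some bag; and for every vertex, the bags containing it form a connected subtree. Here vertex 2 appears in no bag, so the decomposition is invalid.

No — vertex 2 appears in no bag.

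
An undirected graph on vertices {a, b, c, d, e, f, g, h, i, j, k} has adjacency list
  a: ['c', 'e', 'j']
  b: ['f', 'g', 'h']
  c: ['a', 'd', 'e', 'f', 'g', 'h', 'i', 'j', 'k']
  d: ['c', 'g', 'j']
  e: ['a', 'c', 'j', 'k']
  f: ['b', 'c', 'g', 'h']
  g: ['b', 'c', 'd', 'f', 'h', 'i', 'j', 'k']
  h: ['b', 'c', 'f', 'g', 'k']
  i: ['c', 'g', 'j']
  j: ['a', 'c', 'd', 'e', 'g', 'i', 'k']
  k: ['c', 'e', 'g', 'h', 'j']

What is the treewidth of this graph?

A width-3 tree decomposition is:
Bags: B1 = {c, g, j, k}  B2 = {c, g, h, k}  B3 = {c, f, g, h}  B4 = {c, e, j, k}  B5 = {a, c, e, j}  B6 = {c, d, g, j}  B7 = {c, g, i, j}  B8 = {b, f, g, h}
Tree: B1–B2, B2–B3, B1–B4, B4–B5, B1–B6, B6–B7, B3–B8
Every bag has size at most 4, so the width is 4 − 1 = 3 and tw(G) ≤ 3. For the lower bound, the 4 vertices {c, d, g, j} are pairwise adjacent, and any tree decomposition puts a clique entirely inside one bag — forcing width ≥ 3. Hence tw(G) = 3 exactly.

3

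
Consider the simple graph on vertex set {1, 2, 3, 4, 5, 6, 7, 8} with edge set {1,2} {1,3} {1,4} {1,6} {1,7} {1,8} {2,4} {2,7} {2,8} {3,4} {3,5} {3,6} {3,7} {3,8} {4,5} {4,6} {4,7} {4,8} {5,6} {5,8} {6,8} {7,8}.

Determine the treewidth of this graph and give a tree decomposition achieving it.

Each bag holds 5 vertices, so the decomposition has width 4, which upper-bounds the treewidth. For the lower bound, the 5 vertices {1, 2, 4, 7, 8} are pairwise adjacent, and any tree decomposition puts a clique entirely inside one bag — forcing width ≥ 4. Therefore the treewidth is 4.

Treewidth 4.
One optimal decomposition is:
Bags: B1 = {1, 2, 4, 7, 8}  B2 = {1, 3, 4, 7, 8}  B3 = {1, 3, 4, 6, 8}  B4 = {3, 4, 5, 6, 8}
Tree: B1–B2, B2–B3, B3–B4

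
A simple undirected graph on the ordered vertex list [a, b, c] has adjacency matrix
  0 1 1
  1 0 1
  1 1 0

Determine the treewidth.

2

A width-2 tree decomposition is:
Bags: B1 = {a, b, c}
Tree: (single bag)
With just one bag of size 3, the width is 3 − 1 = 2, so tw(G) ≤ 2. For the lower bound, the 3 vertices {a, b, c} are pairwise adjacent, and any tree decomposition puts a clique entirely inside one bag — forcing width ≥ 2. Therefore the treewidth is 2.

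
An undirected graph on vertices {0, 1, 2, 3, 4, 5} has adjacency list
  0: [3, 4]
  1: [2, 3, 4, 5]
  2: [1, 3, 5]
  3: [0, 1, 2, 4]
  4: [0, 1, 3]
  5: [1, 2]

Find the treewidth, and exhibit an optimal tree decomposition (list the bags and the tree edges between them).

Treewidth 2.
Bags: B1 = {1, 3, 4}  B2 = {1, 2, 3}  B3 = {1, 2, 5}  B4 = {0, 3, 4}
Tree: B1–B2, B2–B3, B1–B4

Each bag holds 3 vertices, so the decomposition has width 2, which upper-bounds the treewidth. On the other hand G contains the 3-clique {0, 3, 4}. A clique must lie in a single bag of any decomposition, so no decomposition can have width below 2. The upper and lower bounds meet at 2, so that is the treewidth.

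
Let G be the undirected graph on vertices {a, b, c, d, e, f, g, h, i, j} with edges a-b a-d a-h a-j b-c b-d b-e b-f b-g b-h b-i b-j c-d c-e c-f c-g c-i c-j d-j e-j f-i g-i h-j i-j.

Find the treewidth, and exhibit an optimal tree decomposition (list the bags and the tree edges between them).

Every bag has size at most 4, so the width is 4 − 1 = 3 and tw(G) ≤ 3. For the lower bound, the 4 vertices {a, b, h, j} are pairwise adjacent, and any tree decomposition puts a clique entirely inside one bag — forcing width ≥ 3. Hence tw(G) = 3 exactly.

Treewidth 3.
Bags: B1 = {b, c, i, j}  B2 = {b, c, e, j}  B3 = {b, c, d, j}  B4 = {b, c, g, i}  B5 = {a, b, d, j}  B6 = {a, b, h, j}  B7 = {b, c, f, i}
Tree: B1–B2, B1–B3, B1–B4, B3–B5, B5–B6, B4–B7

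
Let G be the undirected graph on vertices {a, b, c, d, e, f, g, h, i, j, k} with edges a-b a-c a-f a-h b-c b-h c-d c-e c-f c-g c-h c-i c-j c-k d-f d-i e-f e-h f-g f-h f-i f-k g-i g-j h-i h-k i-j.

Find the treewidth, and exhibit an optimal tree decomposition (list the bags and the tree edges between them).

The largest bag has 4 vertices, giving width 3; this decomposition certifies tw(G) ≤ 3. Conversely, {c, g, i, j} is a clique of size 4, and the vertices of any clique must share a bag in every tree decomposition; so some bag has ≥ 4 vertices and tw(G) ≥ 3. Hence tw(G) = 3 exactly.

Treewidth 3.
Bags: B1 = {c, d, f, i}  B2 = {c, f, h, i}  B3 = {a, c, f, h}  B4 = {c, f, g, i}  B5 = {c, f, h, k}  B6 = {c, e, f, h}  B7 = {c, g, i, j}  B8 = {a, b, c, h}
Tree: B1–B2, B2–B3, B1–B4, B3–B5, B5–B6, B4–B7, B3–B8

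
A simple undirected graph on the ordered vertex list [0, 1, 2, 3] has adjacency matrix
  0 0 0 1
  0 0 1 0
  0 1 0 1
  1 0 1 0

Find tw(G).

A width-1 tree decomposition is:
Bags: B1 = {1, 2}  B2 = {2, 3}  B3 = {0, 3}
Tree: B1–B2, B2–B3
Each bag holds 2 vertices, so the decomposition has width 1, which upper-bounds the treewidth. G has an edge, so its treewidth is at least 1. The upper and lower bounds meet at 1, so that is the treewidth.

1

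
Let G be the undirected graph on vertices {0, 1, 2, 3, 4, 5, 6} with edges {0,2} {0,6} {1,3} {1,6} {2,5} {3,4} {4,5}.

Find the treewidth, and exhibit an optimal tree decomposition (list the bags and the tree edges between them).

Each bag holds 3 vertices, so the decomposition has width 2, which upper-bounds the treewidth. The edges 1–3–4–5–2–0–6–1 form a cycle, so G is not a tree and its treewidth is at least 2. Therefore the treewidth is 2.

Treewidth 2.
Bags: B1 = {1, 3, 4}  B2 = {1, 4, 5}  B3 = {1, 2, 5}  B4 = {0, 1, 2}  B5 = {0, 1, 6}
Tree: B1–B2, B2–B3, B3–B4, B4–B5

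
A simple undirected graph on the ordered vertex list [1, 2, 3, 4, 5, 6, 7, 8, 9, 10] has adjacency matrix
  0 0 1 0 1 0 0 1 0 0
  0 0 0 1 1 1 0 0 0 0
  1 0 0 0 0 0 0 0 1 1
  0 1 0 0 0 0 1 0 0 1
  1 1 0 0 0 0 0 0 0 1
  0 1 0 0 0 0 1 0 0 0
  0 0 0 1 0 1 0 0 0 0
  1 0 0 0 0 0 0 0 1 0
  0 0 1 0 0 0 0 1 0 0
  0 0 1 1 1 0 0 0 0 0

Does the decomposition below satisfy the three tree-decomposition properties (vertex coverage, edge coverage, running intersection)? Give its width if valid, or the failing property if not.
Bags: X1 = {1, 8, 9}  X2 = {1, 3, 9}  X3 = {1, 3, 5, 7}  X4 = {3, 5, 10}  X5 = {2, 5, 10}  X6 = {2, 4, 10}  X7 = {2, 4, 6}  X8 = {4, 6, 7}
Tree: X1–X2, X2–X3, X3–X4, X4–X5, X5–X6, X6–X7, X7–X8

A tree decomposition must satisfy three properties: every vertex lies in some bag; for every edge, both endpoints lie together in some bag; and for every vertex, the bags containing it form a connected subtree. Here bags containing vertex 7 are not connected in the tree, so the decomposition is invalid.

No — bags containing vertex 7 are not connected in the tree.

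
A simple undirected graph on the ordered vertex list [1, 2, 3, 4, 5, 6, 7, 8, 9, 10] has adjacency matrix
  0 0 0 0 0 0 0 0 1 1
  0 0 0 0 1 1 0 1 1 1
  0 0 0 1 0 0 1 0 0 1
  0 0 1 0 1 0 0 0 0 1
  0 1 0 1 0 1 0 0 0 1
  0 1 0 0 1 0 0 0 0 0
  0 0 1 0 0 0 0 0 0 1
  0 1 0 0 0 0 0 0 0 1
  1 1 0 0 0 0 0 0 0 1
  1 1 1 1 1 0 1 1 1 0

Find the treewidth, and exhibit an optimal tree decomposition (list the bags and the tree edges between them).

Treewidth 2.
One such decomposition:
Bags: B1 = {4, 5, 10}  B2 = {3, 4, 10}  B3 = {2, 5, 10}  B4 = {2, 9, 10}  B5 = {1, 9, 10}  B6 = {2, 5, 6}  B7 = {3, 7, 10}  B8 = {2, 8, 10}
Tree: B1–B2, B1–B3, B3–B4, B4–B5, B3–B6, B2–B7, B3–B8

Every bag has size at most 3, so the width is 3 − 1 = 2 and tw(G) ≤ 2. For the lower bound, the 3 vertices {1, 9, 10} are pairwise adjacent, and any tree decomposition puts a clique entirely inside one bag — forcing width ≥ 2. Hence tw(G) = 2 exactly.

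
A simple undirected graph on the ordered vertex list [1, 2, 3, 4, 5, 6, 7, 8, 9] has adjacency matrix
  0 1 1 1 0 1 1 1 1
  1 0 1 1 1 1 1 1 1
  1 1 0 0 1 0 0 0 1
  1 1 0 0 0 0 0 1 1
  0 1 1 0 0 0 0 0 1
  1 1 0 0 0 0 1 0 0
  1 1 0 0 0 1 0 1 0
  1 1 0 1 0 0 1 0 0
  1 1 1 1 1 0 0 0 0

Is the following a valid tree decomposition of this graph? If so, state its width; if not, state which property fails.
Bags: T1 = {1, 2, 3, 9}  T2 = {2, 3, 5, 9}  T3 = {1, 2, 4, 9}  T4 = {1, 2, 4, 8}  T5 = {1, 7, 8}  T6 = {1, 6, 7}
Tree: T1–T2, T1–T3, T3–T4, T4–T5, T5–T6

No — edge (2,7) lies in no bag.

A tree decomposition must satisfy three properties: every vertex lies in some bag; for every edge, both endpoints lie together in some bag; and for every vertex, the bags containing it form a connected subtree. Here edge (2,7) lies in no bag, so the decomposition is invalid.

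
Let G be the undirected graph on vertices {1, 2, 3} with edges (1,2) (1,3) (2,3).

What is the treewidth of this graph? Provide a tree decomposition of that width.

Treewidth 2.
One such decomposition:
Bags: B1 = {1, 2, 3}
Tree: (single bag)

A single bag containing all 3 vertices is trivially a valid decomposition of width 2. On the other hand G contains the 3-clique {1, 2, 3}. A clique must lie in a single bag of any decomposition, so no decomposition can have width below 2. The upper and lower bounds meet at 2, so that is the treewidth.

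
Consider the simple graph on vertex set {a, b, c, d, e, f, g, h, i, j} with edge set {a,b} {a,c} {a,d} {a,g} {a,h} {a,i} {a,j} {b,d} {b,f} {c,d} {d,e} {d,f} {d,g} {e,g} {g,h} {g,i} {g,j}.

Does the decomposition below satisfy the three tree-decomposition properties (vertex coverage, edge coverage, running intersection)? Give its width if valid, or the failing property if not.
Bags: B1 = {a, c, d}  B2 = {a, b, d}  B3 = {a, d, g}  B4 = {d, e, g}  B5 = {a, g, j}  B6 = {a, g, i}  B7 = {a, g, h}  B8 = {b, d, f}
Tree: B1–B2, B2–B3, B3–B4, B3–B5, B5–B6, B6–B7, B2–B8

Yes; width 2.

Every vertex of G appears in some bag (union = {a, b, c, d, e, f, g, h, i, j}); every edge is covered by a bag; and for each vertex v the set of bags containing v is connected in the bag tree. The decomposition is therefore valid. The largest bag has 3 vertices, so the width is 2.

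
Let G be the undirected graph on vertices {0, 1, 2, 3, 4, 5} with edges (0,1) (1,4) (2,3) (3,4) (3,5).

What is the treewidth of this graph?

A width-1 tree decomposition is:
Bags: B1 = {3, 4}  B2 = {1, 4}  B3 = {0, 1}  B4 = {2, 3}  B5 = {3, 5}
Tree: B1–B2, B2–B3, B1–B4, B1–B5
The largest bag has 2 vertices, giving width 1; this decomposition certifies tw(G) ≤ 1. Any graph with an edge has treewidth ≥ 1, and G has the edge 4–3. Combining the bounds, tw(G) = 1.

1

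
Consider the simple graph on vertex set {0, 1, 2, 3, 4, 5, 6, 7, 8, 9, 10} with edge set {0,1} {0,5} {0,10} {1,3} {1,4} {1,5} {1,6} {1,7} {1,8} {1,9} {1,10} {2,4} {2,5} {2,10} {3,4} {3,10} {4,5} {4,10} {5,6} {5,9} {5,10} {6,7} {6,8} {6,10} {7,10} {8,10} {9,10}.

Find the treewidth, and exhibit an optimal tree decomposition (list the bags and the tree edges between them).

Every bag has size at most 4, so the width is 4 − 1 = 3 and tw(G) ≤ 3. On the other hand G contains the 4-clique {1, 6, 8, 10}. A clique must lie in a single bag of any decomposition, so no decomposition can have width below 3. The upper and lower bounds meet at 3, so that is the treewidth.

Treewidth 3.
One such decomposition:
Bags: B1 = {1, 5, 6, 10}  B2 = {1, 4, 5, 10}  B3 = {1, 5, 9, 10}  B4 = {2, 4, 5, 10}  B5 = {1, 3, 4, 10}  B6 = {0, 1, 5, 10}  B7 = {1, 6, 7, 10}  B8 = {1, 6, 8, 10}
Tree: B1–B2, B2–B3, B2–B4, B2–B5, B2–B6, B1–B7, B1–B8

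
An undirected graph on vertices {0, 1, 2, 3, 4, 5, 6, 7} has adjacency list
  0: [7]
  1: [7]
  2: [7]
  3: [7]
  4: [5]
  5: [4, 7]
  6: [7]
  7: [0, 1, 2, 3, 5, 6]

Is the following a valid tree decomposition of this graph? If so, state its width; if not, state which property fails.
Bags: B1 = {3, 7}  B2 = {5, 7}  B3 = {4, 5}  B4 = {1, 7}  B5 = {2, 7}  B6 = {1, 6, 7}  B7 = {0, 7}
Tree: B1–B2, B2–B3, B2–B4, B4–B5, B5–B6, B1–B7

A tree decomposition must satisfy three properties: every vertex lies in some bag; for every edge, both endpoints lie together in some bag; and for every vertex, the bags containing it form a connected subtree. Here bags containing vertex 1 are not connected in the tree, so the decomposition is invalid.

No — bags containing vertex 1 are not connected in the tree.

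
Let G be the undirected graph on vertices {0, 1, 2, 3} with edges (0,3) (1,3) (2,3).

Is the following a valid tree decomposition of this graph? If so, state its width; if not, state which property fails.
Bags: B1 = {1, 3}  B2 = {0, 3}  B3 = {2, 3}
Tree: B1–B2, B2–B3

Yes; width 1.

Every vertex of G appears in some bag (union = {0, 1, 2, 3}); every edge is covered by a bag; and for each vertex v the set of bags containing v is connected in the bag tree. The decomposition is therefore valid. The largest bag has 2 vertices, so the width is 1.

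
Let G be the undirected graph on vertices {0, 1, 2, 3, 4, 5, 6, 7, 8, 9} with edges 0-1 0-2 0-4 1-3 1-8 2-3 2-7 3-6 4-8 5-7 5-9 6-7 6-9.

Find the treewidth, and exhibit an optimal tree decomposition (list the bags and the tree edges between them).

Treewidth 2.
One optimal decomposition is:
Bags: B1 = {5, 7, 9}  B2 = {6, 7, 9}  B3 = {2, 6, 7}  B4 = {2, 3, 6}  B5 = {0, 2, 3}  B6 = {0, 1, 3}  B7 = {0, 1, 4}  B8 = {1, 4, 8}
Tree: B1–B2, B2–B3, B3–B4, B4–B5, B5–B6, B6–B7, B7–B8

The largest bag has 3 vertices, giving width 2; this decomposition certifies tw(G) ≤ 2. The edges 5–9–6–7–5 form a cycle, so G is not a tree and its treewidth is at least 2. Combining the bounds, tw(G) = 2.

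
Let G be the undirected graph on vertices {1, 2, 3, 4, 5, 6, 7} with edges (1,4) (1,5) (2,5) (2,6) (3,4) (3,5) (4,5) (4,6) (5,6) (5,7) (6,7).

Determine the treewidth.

2

A width-2 tree decomposition is:
Bags: B1 = {3, 4, 5}  B2 = {4, 5, 6}  B3 = {1, 4, 5}  B4 = {2, 5, 6}  B5 = {5, 6, 7}
Tree: B1–B2, B1–B3, B2–B4, B2–B5
The largest bag has 3 vertices, giving width 2; this decomposition certifies tw(G) ≤ 2. For the lower bound, the 3 vertices {2, 5, 6} are pairwise adjacent, and any tree decomposition puts a clique entirely inside one bag — forcing width ≥ 2. The upper and lower bounds meet at 2, so that is the treewidth.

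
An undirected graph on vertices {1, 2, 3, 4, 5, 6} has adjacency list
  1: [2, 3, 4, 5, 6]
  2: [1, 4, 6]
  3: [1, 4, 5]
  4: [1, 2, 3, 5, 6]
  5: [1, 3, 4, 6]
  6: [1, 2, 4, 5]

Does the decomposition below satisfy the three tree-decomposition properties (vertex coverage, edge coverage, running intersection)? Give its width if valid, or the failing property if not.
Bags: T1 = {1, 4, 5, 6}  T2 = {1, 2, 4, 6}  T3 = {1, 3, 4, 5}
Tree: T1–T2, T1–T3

Yes; width 3.

Every vertex of G appears in some bag (union = {1, 2, 3, 4, 5, 6}); every edge is covered by a bag; and for each vertex v the set of bags containing v is connected in the bag tree. The decomposition is therefore valid. The largest bag has 4 vertices, so the width is 3.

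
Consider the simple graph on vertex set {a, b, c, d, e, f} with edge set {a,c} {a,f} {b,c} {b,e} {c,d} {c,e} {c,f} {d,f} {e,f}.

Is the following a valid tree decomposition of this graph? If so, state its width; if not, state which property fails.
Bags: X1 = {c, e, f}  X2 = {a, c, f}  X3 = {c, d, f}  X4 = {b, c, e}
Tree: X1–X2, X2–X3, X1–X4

Checking the three conditions: (i) the bags cover all of {a, b, c, d, e, f}; (ii) for each edge, some bag contains both endpoints; (iii) the bags containing any fixed vertex form a subtree. All hold, so the decomposition is valid with width 3 − 1 = 2.

Yes; width 2.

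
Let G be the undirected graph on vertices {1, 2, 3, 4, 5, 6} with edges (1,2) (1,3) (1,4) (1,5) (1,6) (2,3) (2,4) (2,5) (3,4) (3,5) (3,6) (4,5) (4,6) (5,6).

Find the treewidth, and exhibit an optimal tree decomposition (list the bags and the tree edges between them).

The largest bag has 5 vertices, giving width 4; this decomposition certifies tw(G) ≤ 4. On the other hand G contains the 5-clique {1, 2, 3, 4, 5}. A clique must lie in a single bag of any decomposition, so no decomposition can have width below 4. Therefore the treewidth is 4.

Treewidth 4.
One optimal decomposition is:
Bags: B1 = {1, 2, 3, 4, 5}  B2 = {1, 3, 4, 5, 6}
Tree: B1–B2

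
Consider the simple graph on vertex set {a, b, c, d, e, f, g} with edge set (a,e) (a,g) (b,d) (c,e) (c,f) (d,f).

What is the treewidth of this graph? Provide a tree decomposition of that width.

Treewidth 1.
One such decomposition:
Bags: B1 = {a, g}  B2 = {a, e}  B3 = {c, e}  B4 = {c, f}  B5 = {d, f}  B6 = {b, d}
Tree: B1–B2, B2–B3, B3–B4, B4–B5, B5–B6

Each bag holds 2 vertices, so the decomposition has width 1, which upper-bounds the treewidth. Since G has at least one edge (e.g. g–a), it is not an edgeless graph, so tw(G) ≥ 1. The upper and lower bounds meet at 1, so that is the treewidth.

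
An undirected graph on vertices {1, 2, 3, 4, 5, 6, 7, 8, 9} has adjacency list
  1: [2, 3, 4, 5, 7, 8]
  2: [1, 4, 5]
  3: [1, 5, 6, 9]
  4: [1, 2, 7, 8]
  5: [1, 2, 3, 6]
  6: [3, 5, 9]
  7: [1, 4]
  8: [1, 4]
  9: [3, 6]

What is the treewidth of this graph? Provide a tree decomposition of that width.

Treewidth 2.
One such decomposition:
Bags: B1 = {1, 2, 4}  B2 = {1, 2, 5}  B3 = {1, 3, 5}  B4 = {1, 4, 7}  B5 = {3, 5, 6}  B6 = {3, 6, 9}  B7 = {1, 4, 8}
Tree: B1–B2, B2–B3, B1–B4, B3–B5, B5–B6, B1–B7

Every bag has size at most 3, so the width is 3 − 1 = 2 and tw(G) ≤ 2. For the lower bound, the 3 vertices {1, 3, 5} are pairwise adjacent, and any tree decomposition puts a clique entirely inside one bag — forcing width ≥ 2. Therefore the treewidth is 2.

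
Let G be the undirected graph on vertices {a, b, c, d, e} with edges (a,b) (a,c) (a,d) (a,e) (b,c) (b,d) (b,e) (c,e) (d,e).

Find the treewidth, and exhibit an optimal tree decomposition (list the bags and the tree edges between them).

Treewidth 3.
One such decomposition:
Bags: B1 = {a, b, c, e}  B2 = {a, b, d, e}
Tree: B1–B2

The largest bag has 4 vertices, giving width 3; this decomposition certifies tw(G) ≤ 3. For the lower bound, the 4 vertices {a, b, d, e} are pairwise adjacent, and any tree decomposition puts a clique entirely inside one bag — forcing width ≥ 3. Therefore the treewidth is 3.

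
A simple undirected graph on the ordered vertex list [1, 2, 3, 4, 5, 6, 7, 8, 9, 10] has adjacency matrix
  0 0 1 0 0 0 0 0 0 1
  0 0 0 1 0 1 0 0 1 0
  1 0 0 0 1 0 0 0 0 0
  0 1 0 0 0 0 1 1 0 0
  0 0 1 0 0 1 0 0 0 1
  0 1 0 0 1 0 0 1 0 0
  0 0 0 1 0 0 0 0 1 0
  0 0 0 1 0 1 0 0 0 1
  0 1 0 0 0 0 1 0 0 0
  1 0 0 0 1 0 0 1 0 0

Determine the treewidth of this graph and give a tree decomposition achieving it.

The largest bag has 3 vertices, giving width 2; this decomposition certifies tw(G) ≤ 2. Since 3–1–10–5–3 is a cycle in G, G is not acyclic. Forests are exactly the graphs of treewidth ≤ 1, so tw(G) ≥ 2. Combining the bounds, tw(G) = 2.

Treewidth 2.
Bags: B1 = {1, 3, 5}  B2 = {1, 5, 10}  B3 = {5, 6, 10}  B4 = {6, 8, 10}  B5 = {2, 6, 8}  B6 = {2, 4, 8}  B7 = {2, 4, 9}  B8 = {4, 7, 9}
Tree: B1–B2, B2–B3, B3–B4, B4–B5, B5–B6, B6–B7, B7–B8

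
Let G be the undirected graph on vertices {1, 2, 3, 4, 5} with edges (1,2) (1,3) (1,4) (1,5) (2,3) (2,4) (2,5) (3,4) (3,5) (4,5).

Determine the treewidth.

4

A width-4 tree decomposition is:
Bags: B1 = {1, 2, 3, 4, 5}
Tree: (single bag)
With just one bag of size 5, the width is 5 − 1 = 4, so tw(G) ≤ 4. On the other hand G contains the 5-clique {1, 2, 3, 4, 5}. A clique must lie in a single bag of any decomposition, so no decomposition can have width below 4. Hence tw(G) = 4 exactly.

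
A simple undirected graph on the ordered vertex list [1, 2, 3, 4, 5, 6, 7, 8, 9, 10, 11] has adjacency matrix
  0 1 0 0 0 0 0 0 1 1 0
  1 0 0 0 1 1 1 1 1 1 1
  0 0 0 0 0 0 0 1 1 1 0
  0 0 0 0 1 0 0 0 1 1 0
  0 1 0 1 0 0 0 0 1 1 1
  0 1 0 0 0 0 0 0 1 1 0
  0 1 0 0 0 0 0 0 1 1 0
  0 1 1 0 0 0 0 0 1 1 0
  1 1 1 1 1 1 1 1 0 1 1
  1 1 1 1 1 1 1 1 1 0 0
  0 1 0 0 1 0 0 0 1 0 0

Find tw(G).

3

A width-3 tree decomposition is:
Bags: B1 = {2, 7, 9, 10}  B2 = {2, 6, 9, 10}  B3 = {2, 5, 9, 10}  B4 = {2, 8, 9, 10}  B5 = {3, 8, 9, 10}  B6 = {4, 5, 9, 10}  B7 = {2, 5, 9, 11}  B8 = {1, 2, 9, 10}
Tree: B1–B2, B1–B3, B1–B4, B4–B5, B3–B6, B3–B7, B1–B8
Each bag holds 4 vertices, so the decomposition has width 3, which upper-bounds the treewidth. Conversely, {1, 2, 9, 10} is a clique of size 4, and the vertices of any clique must share a bag in every tree decomposition; so some bag has ≥ 4 vertices and tw(G) ≥ 3. Combining the bounds, tw(G) = 3.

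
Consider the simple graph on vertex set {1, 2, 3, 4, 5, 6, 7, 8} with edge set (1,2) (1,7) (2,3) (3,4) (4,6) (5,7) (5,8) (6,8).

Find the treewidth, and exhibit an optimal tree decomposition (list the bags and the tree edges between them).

Every bag has size at most 3, so the width is 3 − 1 = 2 and tw(G) ≤ 2. The edges 4–3–2–1–7–5–8–6–4 form a cycle, so G is not a tree and its treewidth is at least 2. Therefore the treewidth is 2.

Treewidth 2.
Bags: B1 = {2, 3, 4}  B2 = {1, 2, 4}  B3 = {1, 4, 7}  B4 = {4, 5, 7}  B5 = {4, 5, 8}  B6 = {4, 6, 8}
Tree: B1–B2, B2–B3, B3–B4, B4–B5, B5–B6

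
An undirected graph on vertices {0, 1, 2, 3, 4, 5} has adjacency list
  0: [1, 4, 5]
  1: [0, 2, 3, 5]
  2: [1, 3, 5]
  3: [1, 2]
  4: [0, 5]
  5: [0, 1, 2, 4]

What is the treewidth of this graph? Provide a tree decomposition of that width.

The largest bag has 3 vertices, giving width 2; this decomposition certifies tw(G) ≤ 2. Conversely, {0, 1, 5} is a clique of size 3, and the vertices of any clique must share a bag in every tree decomposition; so some bag has ≥ 3 vertices and tw(G) ≥ 2. Hence tw(G) = 2 exactly.

Treewidth 2.
One such decomposition:
Bags: B1 = {0, 1, 5}  B2 = {1, 2, 5}  B3 = {0, 4, 5}  B4 = {1, 2, 3}
Tree: B1–B2, B1–B3, B2–B4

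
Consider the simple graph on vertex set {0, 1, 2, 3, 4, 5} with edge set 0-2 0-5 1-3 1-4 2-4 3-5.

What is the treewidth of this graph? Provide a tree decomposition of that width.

The largest bag has 3 vertices, giving width 2; this decomposition certifies tw(G) ≤ 2. Since 1–3–5–0–2–4–1 is a cycle in G, G is not acyclic. Forests are exactly the graphs of treewidth ≤ 1, so tw(G) ≥ 2. Therefore the treewidth is 2.

Treewidth 2.
One such decomposition:
Bags: B1 = {1, 3, 5}  B2 = {0, 1, 5}  B3 = {0, 1, 2}  B4 = {1, 2, 4}
Tree: B1–B2, B2–B3, B3–B4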